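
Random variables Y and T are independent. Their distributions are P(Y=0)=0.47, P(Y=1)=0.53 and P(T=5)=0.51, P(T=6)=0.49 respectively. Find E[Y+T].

E[Y+T] = Σ_y Σ_t (y+t) · P(Y=y)P(T=t)
 = 5·0.2397 + 6·0.2303 + 6·0.2703 + 7·0.2597
 = 1.1985 + 1.3818 + 1.6218 + 1.8179
 = 6.02

6.02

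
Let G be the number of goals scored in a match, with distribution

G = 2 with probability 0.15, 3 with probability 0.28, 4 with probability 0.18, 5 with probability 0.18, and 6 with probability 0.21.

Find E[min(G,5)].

3.81

E[min(G,5)] = Σ min(g,5)·P(G=g)
 = 2·0.15 + 3·0.28 + 4·0.18 + 5·0.18 + 5·0.21
 = 0.3 + 0.84 + 0.72 + 0.9 + 1.05
 = 3.81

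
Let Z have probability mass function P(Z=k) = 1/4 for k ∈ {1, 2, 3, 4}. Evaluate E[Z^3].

25

E[Z^3] = Σ z^3·P(Z=z)
 = 1·1/4 + 8·1/4 + 27·1/4 + 64·1/4
 = 1/4 + 2 + 27/4 + 16
 = 25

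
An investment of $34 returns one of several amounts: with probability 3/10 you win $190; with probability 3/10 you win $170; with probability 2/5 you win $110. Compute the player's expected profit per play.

118

E[payout] = 190·3/10 + 170·3/10 + 110·2/5
 = 57 + 51 + 44
 = 152
Net = 152 - 34 = 118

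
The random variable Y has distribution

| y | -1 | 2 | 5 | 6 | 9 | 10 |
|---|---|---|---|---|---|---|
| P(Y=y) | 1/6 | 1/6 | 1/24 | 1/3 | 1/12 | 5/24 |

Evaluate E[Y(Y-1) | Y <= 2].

2

P(Y <= 2) = 1/6 + 1/6 = 1/3.
E[Y(Y-1) | Y <= 2] = [2·1/6 + 2·1/6] / (1/3)
 = 2/3 / (1/3)
 = 2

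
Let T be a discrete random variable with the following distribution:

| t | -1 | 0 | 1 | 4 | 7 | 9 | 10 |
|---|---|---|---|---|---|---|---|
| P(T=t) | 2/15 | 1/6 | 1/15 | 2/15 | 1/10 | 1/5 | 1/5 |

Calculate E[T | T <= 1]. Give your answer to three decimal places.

P(T <= 1) = 2/15 + 1/6 + 1/15 = 11/30.
E[T | T <= 1] = [(-1)·2/15 + 0·1/6 + 1·1/15] / (11/30)
 = -1/15 / (11/30)
 = -2/11

-0.182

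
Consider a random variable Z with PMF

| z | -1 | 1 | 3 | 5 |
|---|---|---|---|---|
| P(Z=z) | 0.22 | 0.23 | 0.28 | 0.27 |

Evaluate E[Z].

E[Z] = Σ z·P(Z=z)
 = (-1)·0.22 + 1·0.23 + 3·0.28 + 5·0.27
 = (-0.22) + 0.23 + 0.84 + 1.35
 = 2.2

2.2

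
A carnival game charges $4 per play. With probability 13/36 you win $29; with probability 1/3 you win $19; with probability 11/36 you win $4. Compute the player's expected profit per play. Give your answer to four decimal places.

E[payout] = 29·13/36 + 19·1/3 + 4·11/36
 = 377/36 + 19/3 + 11/9
 = 649/36
Net = 649/36 - 4 = 505/36

14.0278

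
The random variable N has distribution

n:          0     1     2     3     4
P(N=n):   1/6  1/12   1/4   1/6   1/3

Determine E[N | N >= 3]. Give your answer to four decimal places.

P(N >= 3) = 1/6 + 1/3 = 1/2.
E[N | N >= 3] = [3·1/6 + 4·1/3] / (1/2)
 = 11/6 / (1/2)
 = 11/3

3.6667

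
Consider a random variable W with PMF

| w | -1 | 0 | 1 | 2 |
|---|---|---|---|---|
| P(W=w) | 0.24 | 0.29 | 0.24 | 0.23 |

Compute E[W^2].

E[W^2] = Σ w^2·P(W=w)
 = 1·0.24 + 0·0.29 + 1·0.24 + 4·0.23
 = 0.24 + 0 + 0.24 + 0.92
 = 1.4

1.4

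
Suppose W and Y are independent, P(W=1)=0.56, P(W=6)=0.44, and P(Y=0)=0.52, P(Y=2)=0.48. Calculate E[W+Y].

E[W+Y] = Σ_w Σ_y (w+y) · P(W=w)P(Y=y)
 = 1·0.2912 + 3·0.2688 + 6·0.2288 + 8·0.2112
 = 0.2912 + 0.8064 + 1.3728 + 1.6896
 = 4.16

4.16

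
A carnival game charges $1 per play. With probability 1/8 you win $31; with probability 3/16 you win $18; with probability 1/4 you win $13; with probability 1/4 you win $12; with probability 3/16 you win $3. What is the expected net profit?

E[payout] = 31·1/8 + 18·3/16 + 13·1/4 + 12·1/4 + 3·3/16
 = 31/8 + 27/8 + 13/4 + 3 + 9/16
 = 225/16
Net = 225/16 - 1 = 209/16

13.0625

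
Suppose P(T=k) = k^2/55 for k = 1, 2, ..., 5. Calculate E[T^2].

E[T^2] = Σ t^2·P(T=t)
 = 1·1/55 + 4·4/55 + 9·9/55 + 16·16/55 + 25·5/11
 = 1/55 + 16/55 + 81/55 + 256/55 + 125/11
 = 89/5

17.8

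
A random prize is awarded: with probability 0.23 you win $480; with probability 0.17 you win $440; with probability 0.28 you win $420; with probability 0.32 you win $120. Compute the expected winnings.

341.2

E[payout] = 480·0.23 + 440·0.17 + 420·0.28 + 120·0.32
 = 110.4 + 74.8 + 117.6 + 38.4
 = 341.2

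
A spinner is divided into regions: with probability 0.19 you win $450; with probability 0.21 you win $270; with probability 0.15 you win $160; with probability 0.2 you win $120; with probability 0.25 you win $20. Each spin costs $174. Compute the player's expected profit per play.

E[payout] = 450·0.19 + 270·0.21 + 160·0.15 + 120·0.2 + 20·0.25
 = 85.5 + 56.7 + 24 + 24 + 5
 = 195.2
Net = 195.2 - 174 = 21.2

21.2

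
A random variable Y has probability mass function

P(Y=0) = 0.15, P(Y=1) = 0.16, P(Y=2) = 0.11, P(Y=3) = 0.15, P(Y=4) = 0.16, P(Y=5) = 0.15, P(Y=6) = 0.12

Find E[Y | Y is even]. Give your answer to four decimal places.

2.9259

P(Y is even) = 0.15 + 0.11 + 0.16 + 0.12 = 0.54.
E[Y | Y is even] = [0·0.15 + 2·0.11 + 4·0.16 + 6·0.12] / 0.54
 = 1.58 / 0.54
 = 79/27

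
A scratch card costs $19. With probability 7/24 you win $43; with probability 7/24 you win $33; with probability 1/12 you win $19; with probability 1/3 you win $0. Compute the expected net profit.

4.75

E[payout] = 43·7/24 + 33·7/24 + 19·1/12 + 0·1/3
 = 301/24 + 77/8 + 19/12 + 0
 = 95/4
Net = 95/4 - 19 = 19/4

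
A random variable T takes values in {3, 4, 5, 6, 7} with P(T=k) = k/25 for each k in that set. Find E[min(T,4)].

E[min(T,4)] = Σ min(t,4)·P(T=t)
 = 3·3/25 + 4·4/25 + 4·1/5 + 4·6/25 + 4·7/25
 = 9/25 + 16/25 + 4/5 + 24/25 + 28/25
 = 97/25

3.88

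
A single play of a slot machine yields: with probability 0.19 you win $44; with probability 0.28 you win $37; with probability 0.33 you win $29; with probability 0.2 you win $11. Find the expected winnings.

E[payout] = 44·0.19 + 37·0.28 + 29·0.33 + 11·0.2
 = 8.36 + 10.36 + 9.57 + 2.2
 = 30.49

30.49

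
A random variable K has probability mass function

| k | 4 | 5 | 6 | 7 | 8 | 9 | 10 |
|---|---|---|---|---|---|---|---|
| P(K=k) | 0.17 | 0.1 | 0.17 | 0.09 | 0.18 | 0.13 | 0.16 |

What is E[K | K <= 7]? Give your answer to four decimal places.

5.3396

P(K <= 7) = 0.17 + 0.1 + 0.17 + 0.09 = 0.53.
E[K | K <= 7] = [4·0.17 + 5·0.1 + 6·0.17 + 7·0.09] / 0.53
 = 2.83 / 0.53
 = 283/53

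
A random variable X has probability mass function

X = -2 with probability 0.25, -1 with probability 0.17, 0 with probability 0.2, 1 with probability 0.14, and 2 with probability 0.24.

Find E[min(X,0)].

E[min(X,0)] = Σ min(x,0)·P(X=x)
 = (-2)·0.25 + (-1)·0.17 + 0·0.2 + 0·0.14 + 0·0.24
 = (-0.5) + (-0.17) + 0 + 0 + 0
 = -0.67

-0.67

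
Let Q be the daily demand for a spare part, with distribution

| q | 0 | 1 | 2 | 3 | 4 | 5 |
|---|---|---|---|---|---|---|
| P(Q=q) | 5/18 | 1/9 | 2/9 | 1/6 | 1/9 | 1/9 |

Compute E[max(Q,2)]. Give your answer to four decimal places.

E[max(Q,2)] = Σ max(q,2)·P(Q=q)
 = 2·5/18 + 2·1/9 + 2·2/9 + 3·1/6 + 4·1/9 + 5·1/9
 = 5/9 + 2/9 + 4/9 + 1/2 + 4/9 + 5/9
 = 49/18

2.7222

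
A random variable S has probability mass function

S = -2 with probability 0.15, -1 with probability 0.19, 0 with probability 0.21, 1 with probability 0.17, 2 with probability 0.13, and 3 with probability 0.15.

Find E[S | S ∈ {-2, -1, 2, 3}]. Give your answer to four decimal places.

P(S ∈ {-2, -1, 2, 3}) = 0.15 + 0.19 + 0.13 + 0.15 = 0.62.
E[S | S ∈ {-2, -1, 2, 3}] = [(-2)·0.15 + (-1)·0.19 + 2·0.13 + 3·0.15] / 0.62
 = 0.22 / 0.62
 = 11/31

0.3548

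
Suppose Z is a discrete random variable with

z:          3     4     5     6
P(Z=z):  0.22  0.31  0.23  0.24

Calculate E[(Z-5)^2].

1.43

E[(Z-5)^2] = Σ (z-5)^2·P(Z=z)
 = 4·0.22 + 1·0.31 + 0·0.23 + 1·0.24
 = 0.88 + 0.31 + 0 + 0.24
 = 1.43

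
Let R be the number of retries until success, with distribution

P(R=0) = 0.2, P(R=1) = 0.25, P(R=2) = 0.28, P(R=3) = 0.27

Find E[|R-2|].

E[|R-2|] = Σ |r-2|·P(R=r)
 = 2·0.2 + 1·0.25 + 0·0.28 + 1·0.27
 = 0.4 + 0.25 + 0 + 0.27
 = 0.92

0.92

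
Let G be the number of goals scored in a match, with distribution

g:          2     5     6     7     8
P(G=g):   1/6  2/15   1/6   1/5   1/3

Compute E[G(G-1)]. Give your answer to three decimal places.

35.067

E[G(G-1)] = Σ g(g-1)·P(G=g)
 = 2·1/6 + 20·2/15 + 30·1/6 + 42·1/5 + 56·1/3
 = 1/3 + 8/3 + 5 + 42/5 + 56/3
 = 526/15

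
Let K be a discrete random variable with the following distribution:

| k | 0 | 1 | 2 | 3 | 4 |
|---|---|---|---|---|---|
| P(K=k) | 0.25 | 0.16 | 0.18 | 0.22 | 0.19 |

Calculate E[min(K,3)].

E[min(K,3)] = Σ min(k,3)·P(K=k)
 = 0·0.25 + 1·0.16 + 2·0.18 + 3·0.22 + 3·0.19
 = 0 + 0.16 + 0.36 + 0.66 + 0.57
 = 1.75

1.75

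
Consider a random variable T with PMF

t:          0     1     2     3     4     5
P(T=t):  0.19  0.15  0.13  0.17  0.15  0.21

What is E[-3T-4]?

-11.71

E[-3T-4] = Σ (-3t-4)·P(T=t)
 = (-4)·0.19 + (-7)·0.15 + (-10)·0.13 + (-13)·0.17 + (-16)·0.15 + (-19)·0.21
 = (-0.76) + (-1.05) + (-1.3) + (-2.21) + (-2.4) + (-3.99)
 = -11.71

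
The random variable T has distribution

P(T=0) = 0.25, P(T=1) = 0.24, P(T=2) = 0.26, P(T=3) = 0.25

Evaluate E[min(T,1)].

E[min(T,1)] = Σ min(t,1)·P(T=t)
 = 0·0.25 + 1·0.24 + 1·0.26 + 1·0.25
 = 0 + 0.24 + 0.26 + 0.25
 = 0.75

0.75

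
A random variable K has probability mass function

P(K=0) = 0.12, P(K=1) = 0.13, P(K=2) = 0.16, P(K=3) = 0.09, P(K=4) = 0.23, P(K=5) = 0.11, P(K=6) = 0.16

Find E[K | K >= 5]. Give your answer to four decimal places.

P(K >= 5) = 0.11 + 0.16 = 0.27.
E[K | K >= 5] = [5·0.11 + 6·0.16] / 0.27
 = 1.51 / 0.27
 = 151/27

5.5926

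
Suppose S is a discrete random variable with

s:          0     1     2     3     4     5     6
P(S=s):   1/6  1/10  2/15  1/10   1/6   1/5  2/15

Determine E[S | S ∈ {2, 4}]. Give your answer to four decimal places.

3.1111

P(S ∈ {2, 4}) = 2/15 + 1/6 = 3/10.
E[S | S ∈ {2, 4}] = [2·2/15 + 4·1/6] / (3/10)
 = 14/15 / (3/10)
 = 28/9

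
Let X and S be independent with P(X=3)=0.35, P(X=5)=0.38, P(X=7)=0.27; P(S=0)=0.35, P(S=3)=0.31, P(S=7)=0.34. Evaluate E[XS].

16.0204

E[XS] = Σ_x Σ_s xs · P(X=x)P(S=s)
 = 0·0.1225 + 9·0.1085 + 21·0.119 + 0·0.133 + 15·0.1178 + 35·0.1292 + 0·0.0945 + 21·0.0837 + 49·0.0918
 = 0 + 0.9765 + 2.499 + 0 + 1.767 + 4.522 + 0 + 1.7577 + 4.4982
 = 16.0204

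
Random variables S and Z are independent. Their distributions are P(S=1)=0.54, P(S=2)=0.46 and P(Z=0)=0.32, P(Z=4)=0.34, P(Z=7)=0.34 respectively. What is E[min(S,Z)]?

0.9928

E[min(S,Z)] = Σ_s Σ_z min(s,z) · P(S=s)P(Z=z)
 = 0·0.1728 + 1·0.1836 + 1·0.1836 + 0·0.1472 + 2·0.1564 + 2·0.1564
 = 0 + 0.1836 + 0.1836 + 0 + 0.3128 + 0.3128
 = 0.9928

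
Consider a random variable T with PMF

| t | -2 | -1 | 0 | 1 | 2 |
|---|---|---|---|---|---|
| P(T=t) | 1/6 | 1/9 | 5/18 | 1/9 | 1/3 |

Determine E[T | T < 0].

-1.6

P(T < 0) = 1/6 + 1/9 = 5/18.
E[T | T < 0] = [(-2)·1/6 + (-1)·1/9] / (5/18)
 = -4/9 / (5/18)
 = -8/5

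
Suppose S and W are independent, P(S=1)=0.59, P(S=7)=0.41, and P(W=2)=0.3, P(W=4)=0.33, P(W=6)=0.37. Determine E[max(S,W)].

5.3126

E[max(S,W)] = Σ_s Σ_w max(s,w) · P(S=s)P(W=w)
 = 2·0.177 + 4·0.1947 + 6·0.2183 + 7·0.123 + 7·0.1353 + 7·0.1517
 = 0.354 + 0.7788 + 1.3098 + 0.861 + 0.9471 + 1.0619
 = 5.3126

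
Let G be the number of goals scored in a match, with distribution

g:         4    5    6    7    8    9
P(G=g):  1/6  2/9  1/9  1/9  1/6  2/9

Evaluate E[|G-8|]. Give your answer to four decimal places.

E[|G-8|] = Σ |g-8|·P(G=g)
 = 4·1/6 + 3·2/9 + 2·1/9 + 1·1/9 + 0·1/6 + 1·2/9
 = 2/3 + 2/3 + 2/9 + 1/9 + 0 + 2/9
 = 17/9

1.8889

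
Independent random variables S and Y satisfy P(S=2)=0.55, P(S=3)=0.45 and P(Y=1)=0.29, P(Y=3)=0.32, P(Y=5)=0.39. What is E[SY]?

E[SY] = Σ_s Σ_y sy · P(S=s)P(Y=y)
 = 2·0.1595 + 6·0.176 + 10·0.2145 + 3·0.1305 + 9·0.144 + 15·0.1755
 = 0.319 + 1.056 + 2.145 + 0.3915 + 1.296 + 2.6325
 = 7.84

7.84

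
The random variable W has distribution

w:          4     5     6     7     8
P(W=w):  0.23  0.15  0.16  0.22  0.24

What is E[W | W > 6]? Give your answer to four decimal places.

7.5217

P(W > 6) = 0.22 + 0.24 = 0.46.
E[W | W > 6] = [7·0.22 + 8·0.24] / 0.46
 = 3.46 / 0.46
 = 173/23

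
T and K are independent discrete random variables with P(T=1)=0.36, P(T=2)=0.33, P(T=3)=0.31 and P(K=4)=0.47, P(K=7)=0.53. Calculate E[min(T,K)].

E[min(T,K)] = Σ_t Σ_k min(t,k) · P(T=t)P(K=k)
 = 1·0.1692 + 1·0.1908 + 2·0.1551 + 2·0.1749 + 3·0.1457 + 3·0.1643
 = 0.1692 + 0.1908 + 0.3102 + 0.3498 + 0.4371 + 0.4929
 = 1.95

1.95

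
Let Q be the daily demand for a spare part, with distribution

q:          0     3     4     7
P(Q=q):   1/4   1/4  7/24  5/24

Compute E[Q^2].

E[Q^2] = Σ q^2·P(Q=q)
 = 0·1/4 + 9·1/4 + 16·7/24 + 49·5/24
 = 0 + 9/4 + 14/3 + 245/24
 = 137/8

17.125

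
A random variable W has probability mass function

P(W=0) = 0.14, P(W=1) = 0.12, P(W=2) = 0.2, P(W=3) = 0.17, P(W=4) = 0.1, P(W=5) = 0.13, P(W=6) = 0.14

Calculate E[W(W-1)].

9.42

E[W(W-1)] = Σ w(w-1)·P(W=w)
 = 0·0.14 + 0·0.12 + 2·0.2 + 6·0.17 + 12·0.1 + 20·0.13 + 30·0.14
 = 0 + 0 + 0.4 + 1.02 + 1.2 + 2.6 + 4.2
 = 9.42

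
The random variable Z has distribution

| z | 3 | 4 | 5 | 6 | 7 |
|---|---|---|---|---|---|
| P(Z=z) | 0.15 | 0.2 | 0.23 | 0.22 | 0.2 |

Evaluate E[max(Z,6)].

E[max(Z,6)] = Σ max(z,6)·P(Z=z)
 = 6·0.15 + 6·0.2 + 6·0.23 + 6·0.22 + 7·0.2
 = 0.9 + 1.2 + 1.38 + 1.32 + 1.4
 = 6.2

6.2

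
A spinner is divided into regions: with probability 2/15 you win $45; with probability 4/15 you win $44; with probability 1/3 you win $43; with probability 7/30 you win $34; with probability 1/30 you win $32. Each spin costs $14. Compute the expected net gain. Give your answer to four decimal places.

E[payout] = 45·2/15 + 44·4/15 + 43·1/3 + 34·7/30 + 32·1/30
 = 6 + 176/15 + 43/3 + 119/15 + 16/15
 = 616/15
Net = 616/15 - 14 = 406/15

27.0667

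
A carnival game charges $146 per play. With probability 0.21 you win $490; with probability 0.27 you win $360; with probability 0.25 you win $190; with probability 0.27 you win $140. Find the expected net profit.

139.4

E[payout] = 490·0.21 + 360·0.27 + 190·0.25 + 140·0.27
 = 102.9 + 97.2 + 47.5 + 37.8
 = 285.4
Net = 285.4 - 146 = 139.4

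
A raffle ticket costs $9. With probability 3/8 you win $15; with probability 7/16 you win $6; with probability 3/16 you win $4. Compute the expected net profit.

E[payout] = 15·3/8 + 6·7/16 + 4·3/16
 = 45/8 + 21/8 + 3/4
 = 9
Net = 9 - 9 = 0

0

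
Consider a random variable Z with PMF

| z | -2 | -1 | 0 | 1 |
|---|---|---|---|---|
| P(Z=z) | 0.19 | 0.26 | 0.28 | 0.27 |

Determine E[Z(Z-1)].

E[Z(Z-1)] = Σ z(z-1)·P(Z=z)
 = 6·0.19 + 2·0.26 + 0·0.28 + 0·0.27
 = 1.14 + 0.52 + 0 + 0
 = 1.66

1.66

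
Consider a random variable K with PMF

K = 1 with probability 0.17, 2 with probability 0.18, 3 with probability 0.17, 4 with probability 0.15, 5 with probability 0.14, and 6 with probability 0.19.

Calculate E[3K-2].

8.44

E[3K-2] = Σ (3k-2)·P(K=k)
 = 1·0.17 + 4·0.18 + 7·0.17 + 10·0.15 + 13·0.14 + 16·0.19
 = 0.17 + 0.72 + 1.19 + 1.5 + 1.82 + 3.04
 = 8.44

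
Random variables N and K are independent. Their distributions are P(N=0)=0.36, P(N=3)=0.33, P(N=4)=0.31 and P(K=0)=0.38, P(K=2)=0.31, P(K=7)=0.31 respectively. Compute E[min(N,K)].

1.0881

E[min(N,K)] = Σ_n Σ_k min(n,k) · P(N=n)P(K=k)
 = 0·0.1368 + 0·0.1116 + 0·0.1116 + 0·0.1254 + 2·0.1023 + 3·0.1023 + 0·0.1178 + 2·0.0961 + 4·0.0961
 = 0 + 0 + 0 + 0 + 0.2046 + 0.3069 + 0 + 0.1922 + 0.3844
 = 1.0881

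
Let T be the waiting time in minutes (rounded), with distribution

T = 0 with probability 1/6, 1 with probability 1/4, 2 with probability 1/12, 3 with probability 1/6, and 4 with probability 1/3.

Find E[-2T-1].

E[-2T-1] = Σ (-2t-1)·P(T=t)
 = (-1)·1/6 + (-3)·1/4 + (-5)·1/12 + (-7)·1/6 + (-9)·1/3
 = (-1/6) + (-3/4) + (-5/12) + (-7/6) + (-3)
 = -11/2

-5.5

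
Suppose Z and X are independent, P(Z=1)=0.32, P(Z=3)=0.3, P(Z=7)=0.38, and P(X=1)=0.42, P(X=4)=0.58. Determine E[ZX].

E[ZX] = Σ_z Σ_x zx · P(Z=z)P(X=x)
 = 1·0.1344 + 4·0.1856 + 3·0.126 + 12·0.174 + 7·0.1596 + 28·0.2204
 = 0.1344 + 0.7424 + 0.378 + 2.088 + 1.1172 + 6.1712
 = 10.6312

10.6312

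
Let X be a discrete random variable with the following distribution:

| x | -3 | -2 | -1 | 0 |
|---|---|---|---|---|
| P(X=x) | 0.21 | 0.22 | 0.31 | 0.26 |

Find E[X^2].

3.08

E[X^2] = Σ x^2·P(X=x)
 = 9·0.21 + 4·0.22 + 1·0.31 + 0·0.26
 = 1.89 + 0.88 + 0.31 + 0
 = 3.08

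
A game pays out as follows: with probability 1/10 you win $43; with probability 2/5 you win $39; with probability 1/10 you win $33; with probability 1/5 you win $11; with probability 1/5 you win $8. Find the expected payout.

E[payout] = 43·1/10 + 39·2/5 + 33·1/10 + 11·1/5 + 8·1/5
 = 43/10 + 78/5 + 33/10 + 11/5 + 8/5
 = 27

27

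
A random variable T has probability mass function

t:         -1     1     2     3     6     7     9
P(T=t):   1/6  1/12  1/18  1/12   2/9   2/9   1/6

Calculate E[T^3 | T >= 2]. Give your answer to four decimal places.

331.2222

P(T >= 2) = 1/18 + 1/12 + 2/9 + 2/9 + 1/6 = 3/4.
E[T^3 | T >= 2] = [8·1/18 + 27·1/12 + 216·2/9 + 343·2/9 + 729·1/6] / (3/4)
 = 2981/12 / (3/4)
 = 2981/9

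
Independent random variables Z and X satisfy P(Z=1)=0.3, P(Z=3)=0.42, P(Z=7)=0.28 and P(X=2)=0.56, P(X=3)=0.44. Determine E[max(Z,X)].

E[max(Z,X)] = Σ_z Σ_x max(z,x) · P(Z=z)P(X=x)
 = 2·0.168 + 3·0.132 + 3·0.2352 + 3·0.1848 + 7·0.1568 + 7·0.1232
 = 0.336 + 0.396 + 0.7056 + 0.5544 + 1.0976 + 0.8624
 = 3.952

3.952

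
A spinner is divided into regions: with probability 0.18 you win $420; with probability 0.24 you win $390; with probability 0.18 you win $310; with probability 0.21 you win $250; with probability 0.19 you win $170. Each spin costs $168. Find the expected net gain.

141.8

E[payout] = 420·0.18 + 390·0.24 + 310·0.18 + 250·0.21 + 170·0.19
 = 75.6 + 93.6 + 55.8 + 52.5 + 32.3
 = 309.8
Net = 309.8 - 168 = 141.8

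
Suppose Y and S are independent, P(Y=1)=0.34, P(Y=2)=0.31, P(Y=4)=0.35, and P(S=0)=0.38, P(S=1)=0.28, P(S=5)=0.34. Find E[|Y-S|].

2.1752

E[|Y-S|] = Σ_y Σ_s |y-s| · P(Y=y)P(S=s)
 = 1·0.1292 + 0·0.0952 + 4·0.1156 + 2·0.1178 + 1·0.0868 + 3·0.1054 + 4·0.133 + 3·0.098 + 1·0.119
 = 0.1292 + 0 + 0.4624 + 0.2356 + 0.0868 + 0.3162 + 0.532 + 0.294 + 0.119
 = 2.1752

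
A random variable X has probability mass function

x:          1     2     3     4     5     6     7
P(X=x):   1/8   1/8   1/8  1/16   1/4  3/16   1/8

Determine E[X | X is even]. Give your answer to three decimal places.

P(X is even) = 1/8 + 1/16 + 3/16 = 3/8.
E[X | X is even] = [2·1/8 + 4·1/16 + 6·3/16] / (3/8)
 = 13/8 / (3/8)
 = 13/3

4.333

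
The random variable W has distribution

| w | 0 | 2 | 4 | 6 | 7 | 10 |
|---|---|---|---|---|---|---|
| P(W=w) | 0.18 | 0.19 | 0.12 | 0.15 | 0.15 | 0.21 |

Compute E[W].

4.91

E[W] = Σ w·P(W=w)
 = 0·0.18 + 2·0.19 + 4·0.12 + 6·0.15 + 7·0.15 + 10·0.21
 = 0 + 0.38 + 0.48 + 0.9 + 1.05 + 2.1
 = 4.91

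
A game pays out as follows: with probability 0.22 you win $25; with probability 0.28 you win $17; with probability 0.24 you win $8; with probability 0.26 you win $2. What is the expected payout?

E[payout] = 25·0.22 + 17·0.28 + 8·0.24 + 2·0.26
 = 5.5 + 4.76 + 1.92 + 0.52
 = 12.7

12.7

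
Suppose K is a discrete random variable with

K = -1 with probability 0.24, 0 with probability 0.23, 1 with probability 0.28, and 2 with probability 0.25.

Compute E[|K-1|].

E[|K-1|] = Σ |k-1|·P(K=k)
 = 2·0.24 + 1·0.23 + 0·0.28 + 1·0.25
 = 0.48 + 0.23 + 0 + 0.25
 = 0.96

0.96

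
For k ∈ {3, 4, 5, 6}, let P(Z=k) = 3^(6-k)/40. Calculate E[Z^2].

12.45

E[Z^2] = Σ z^2·P(Z=z)
 = 9·27/40 + 16·9/40 + 25·3/40 + 36·1/40
 = 243/40 + 18/5 + 15/8 + 9/10
 = 249/20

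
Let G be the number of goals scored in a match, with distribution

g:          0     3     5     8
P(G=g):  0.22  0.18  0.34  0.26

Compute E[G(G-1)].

E[G(G-1)] = Σ g(g-1)·P(G=g)
 = 0·0.22 + 6·0.18 + 20·0.34 + 56·0.26
 = 0 + 1.08 + 6.8 + 14.56
 = 22.44

22.44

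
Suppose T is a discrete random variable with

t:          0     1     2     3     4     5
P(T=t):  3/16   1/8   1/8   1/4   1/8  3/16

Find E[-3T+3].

-4.6875

E[-3T+3] = Σ (-3t+3)·P(T=t)
 = 3·3/16 + 0·1/8 + (-3)·1/8 + (-6)·1/4 + (-9)·1/8 + (-12)·3/16
 = 9/16 + 0 + (-3/8) + (-3/2) + (-9/8) + (-9/4)
 = -75/16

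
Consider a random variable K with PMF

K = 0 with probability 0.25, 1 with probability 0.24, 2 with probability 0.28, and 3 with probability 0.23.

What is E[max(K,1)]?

E[max(K,1)] = Σ max(k,1)·P(K=k)
 = 1·0.25 + 1·0.24 + 2·0.28 + 3·0.23
 = 0.25 + 0.24 + 0.56 + 0.69
 = 1.74

1.74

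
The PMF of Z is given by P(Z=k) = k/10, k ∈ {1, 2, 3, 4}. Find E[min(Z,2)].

1.9

E[min(Z,2)] = Σ min(z,2)·P(Z=z)
 = 1·1/10 + 2·1/5 + 2·3/10 + 2·2/5
 = 1/10 + 2/5 + 3/5 + 4/5
 = 19/10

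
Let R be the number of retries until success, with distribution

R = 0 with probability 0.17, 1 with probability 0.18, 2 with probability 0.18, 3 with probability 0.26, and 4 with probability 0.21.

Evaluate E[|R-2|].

E[|R-2|] = Σ |r-2|·P(R=r)
 = 2·0.17 + 1·0.18 + 0·0.18 + 1·0.26 + 2·0.21
 = 0.34 + 0.18 + 0 + 0.26 + 0.42
 = 1.2

1.2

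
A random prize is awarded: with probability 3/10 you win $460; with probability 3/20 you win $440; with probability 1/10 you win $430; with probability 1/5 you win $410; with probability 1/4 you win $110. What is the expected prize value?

356.5

E[payout] = 460·3/10 + 440·3/20 + 430·1/10 + 410·1/5 + 110·1/4
 = 138 + 66 + 43 + 82 + 55/2
 = 713/2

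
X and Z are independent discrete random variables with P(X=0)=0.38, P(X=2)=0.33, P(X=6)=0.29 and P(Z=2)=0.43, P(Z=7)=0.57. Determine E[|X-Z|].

E[|X-Z|] = Σ_x Σ_z |x-z| · P(X=x)P(Z=z)
 = 2·0.1634 + 7·0.2166 + 0·0.1419 + 5·0.1881 + 4·0.1247 + 1·0.1653
 = 0.3268 + 1.5162 + 0 + 0.9405 + 0.4988 + 0.1653
 = 3.4476

3.4476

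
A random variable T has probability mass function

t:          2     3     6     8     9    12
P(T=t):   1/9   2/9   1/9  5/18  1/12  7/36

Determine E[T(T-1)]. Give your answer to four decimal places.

E[T(T-1)] = Σ t(t-1)·P(T=t)
 = 2·1/9 + 6·2/9 + 30·1/9 + 56·5/18 + 72·1/12 + 132·7/36
 = 2/9 + 4/3 + 10/3 + 140/9 + 6 + 77/3
 = 469/9

52.1111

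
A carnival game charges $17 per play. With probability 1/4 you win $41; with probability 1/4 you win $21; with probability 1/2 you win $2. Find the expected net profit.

-0.5

E[payout] = 41·1/4 + 21·1/4 + 2·1/2
 = 41/4 + 21/4 + 1
 = 33/2
Net = 33/2 - 17 = -1/2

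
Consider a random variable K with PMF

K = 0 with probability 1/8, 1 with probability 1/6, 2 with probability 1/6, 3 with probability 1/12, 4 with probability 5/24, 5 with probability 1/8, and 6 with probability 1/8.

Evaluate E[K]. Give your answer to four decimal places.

2.9583

E[K] = Σ k·P(K=k)
 = 0·1/8 + 1·1/6 + 2·1/6 + 3·1/12 + 4·5/24 + 5·1/8 + 6·1/8
 = 0 + 1/6 + 1/3 + 1/4 + 5/6 + 5/8 + 3/4
 = 71/24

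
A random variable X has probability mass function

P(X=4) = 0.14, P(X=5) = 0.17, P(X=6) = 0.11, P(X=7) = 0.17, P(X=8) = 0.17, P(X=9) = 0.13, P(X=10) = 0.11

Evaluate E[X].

E[X] = Σ x·P(X=x)
 = 4·0.14 + 5·0.17 + 6·0.11 + 7·0.17 + 8·0.17 + 9·0.13 + 10·0.11
 = 0.56 + 0.85 + 0.66 + 1.19 + 1.36 + 1.17 + 1.1
 = 6.89

6.89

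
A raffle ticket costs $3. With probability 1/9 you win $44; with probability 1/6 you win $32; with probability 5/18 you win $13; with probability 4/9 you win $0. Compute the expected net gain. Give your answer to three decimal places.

10.833

E[payout] = 44·1/9 + 32·1/6 + 13·5/18 + 0·4/9
 = 44/9 + 16/3 + 65/18 + 0
 = 83/6
Net = 83/6 - 3 = 65/6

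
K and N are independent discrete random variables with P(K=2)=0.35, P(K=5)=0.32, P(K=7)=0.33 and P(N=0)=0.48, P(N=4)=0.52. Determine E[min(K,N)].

1.716

E[min(K,N)] = Σ_k Σ_n min(k,n) · P(K=k)P(N=n)
 = 0·0.168 + 2·0.182 + 0·0.1536 + 4·0.1664 + 0·0.1584 + 4·0.1716
 = 0 + 0.364 + 0 + 0.6656 + 0 + 0.6864
 = 1.716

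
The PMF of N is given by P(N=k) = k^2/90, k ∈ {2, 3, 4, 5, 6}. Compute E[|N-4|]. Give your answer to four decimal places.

1.2667

E[|N-4|] = Σ |n-4|·P(N=n)
 = 2·2/45 + 1·1/10 + 0·8/45 + 1·5/18 + 2·2/5
 = 4/45 + 1/10 + 0 + 5/18 + 4/5
 = 19/15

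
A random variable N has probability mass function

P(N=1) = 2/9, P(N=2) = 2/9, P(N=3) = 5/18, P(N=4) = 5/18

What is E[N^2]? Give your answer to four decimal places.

E[N^2] = Σ n^2·P(N=n)
 = 1·2/9 + 4·2/9 + 9·5/18 + 16·5/18
 = 2/9 + 8/9 + 5/2 + 40/9
 = 145/18

8.0556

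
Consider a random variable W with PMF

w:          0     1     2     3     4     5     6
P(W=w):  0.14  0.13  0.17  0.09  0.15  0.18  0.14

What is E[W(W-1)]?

10.48

E[W(W-1)] = Σ w(w-1)·P(W=w)
 = 0·0.14 + 0·0.13 + 2·0.17 + 6·0.09 + 12·0.15 + 20·0.18 + 30·0.14
 = 0 + 0 + 0.34 + 0.54 + 1.8 + 3.6 + 4.2
 = 10.48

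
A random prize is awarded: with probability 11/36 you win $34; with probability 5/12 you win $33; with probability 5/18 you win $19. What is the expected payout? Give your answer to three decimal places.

E[payout] = 34·11/36 + 33·5/12 + 19·5/18
 = 187/18 + 55/4 + 95/18
 = 353/12

29.417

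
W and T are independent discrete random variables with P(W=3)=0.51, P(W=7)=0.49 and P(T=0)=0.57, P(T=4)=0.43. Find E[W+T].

6.68

E[W+T] = Σ_w Σ_t (w+t) · P(W=w)P(T=t)
 = 3·0.2907 + 7·0.2193 + 7·0.2793 + 11·0.2107
 = 0.8721 + 1.5351 + 1.9551 + 2.3177
 = 6.68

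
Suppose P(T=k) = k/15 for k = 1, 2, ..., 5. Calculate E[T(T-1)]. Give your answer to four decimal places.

E[T(T-1)] = Σ t(t-1)·P(T=t)
 = 0·1/15 + 2·2/15 + 6·1/5 + 12·4/15 + 20·1/3
 = 0 + 4/15 + 6/5 + 16/5 + 20/3
 = 34/3

11.3333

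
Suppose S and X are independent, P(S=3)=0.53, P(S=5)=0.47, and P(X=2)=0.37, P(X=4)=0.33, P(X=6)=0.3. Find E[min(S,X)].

3.0671

E[min(S,X)] = Σ_s Σ_x min(s,x) · P(S=s)P(X=x)
 = 2·0.1961 + 3·0.1749 + 3·0.159 + 2·0.1739 + 4·0.1551 + 5·0.141
 = 0.3922 + 0.5247 + 0.477 + 0.3478 + 0.6204 + 0.705
 = 3.0671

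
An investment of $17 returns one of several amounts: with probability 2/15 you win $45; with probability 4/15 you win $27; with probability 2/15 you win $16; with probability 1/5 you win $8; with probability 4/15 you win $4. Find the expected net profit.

E[payout] = 45·2/15 + 27·4/15 + 16·2/15 + 8·1/5 + 4·4/15
 = 6 + 36/5 + 32/15 + 8/5 + 16/15
 = 18
Net = 18 - 17 = 1

1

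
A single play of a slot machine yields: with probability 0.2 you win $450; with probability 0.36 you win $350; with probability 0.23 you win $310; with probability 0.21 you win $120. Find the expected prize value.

312.5

E[payout] = 450·0.2 + 350·0.36 + 310·0.23 + 120·0.21
 = 90 + 126 + 71.3 + 25.2
 = 312.5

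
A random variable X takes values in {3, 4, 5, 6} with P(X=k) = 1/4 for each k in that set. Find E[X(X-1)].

17

E[X(X-1)] = Σ x(x-1)·P(X=x)
 = 6·1/4 + 12·1/4 + 20·1/4 + 30·1/4
 = 3/2 + 3 + 5 + 15/2
 = 17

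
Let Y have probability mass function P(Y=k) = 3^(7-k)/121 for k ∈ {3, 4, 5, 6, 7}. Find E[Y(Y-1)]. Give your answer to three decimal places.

9.273

E[Y(Y-1)] = Σ y(y-1)·P(Y=y)
 = 6·81/121 + 12·27/121 + 20·9/121 + 30·3/121 + 42·1/121
 = 486/121 + 324/121 + 180/121 + 90/121 + 42/121
 = 102/11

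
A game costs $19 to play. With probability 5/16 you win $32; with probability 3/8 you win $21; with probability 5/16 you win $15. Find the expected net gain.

E[payout] = 32·5/16 + 21·3/8 + 15·5/16
 = 10 + 63/8 + 75/16
 = 361/16
Net = 361/16 - 19 = 57/16

3.5625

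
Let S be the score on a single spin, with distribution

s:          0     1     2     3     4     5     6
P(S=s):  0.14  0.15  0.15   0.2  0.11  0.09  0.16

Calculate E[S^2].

E[S^2] = Σ s^2·P(S=s)
 = 0·0.14 + 1·0.15 + 4·0.15 + 9·0.2 + 16·0.11 + 25·0.09 + 36·0.16
 = 0 + 0.15 + 0.6 + 1.8 + 1.76 + 2.25 + 5.76
 = 12.32

12.32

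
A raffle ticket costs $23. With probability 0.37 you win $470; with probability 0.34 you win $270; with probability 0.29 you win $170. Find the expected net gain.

292

E[payout] = 470·0.37 + 270·0.34 + 170·0.29
 = 173.9 + 91.8 + 49.3
 = 315
Net = 315 - 23 = 292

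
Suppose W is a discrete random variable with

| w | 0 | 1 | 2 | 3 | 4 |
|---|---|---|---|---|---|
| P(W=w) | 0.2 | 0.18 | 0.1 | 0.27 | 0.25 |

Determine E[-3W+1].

E[-3W+1] = Σ (-3w+1)·P(W=w)
 = 1·0.2 + (-2)·0.18 + (-5)·0.1 + (-8)·0.27 + (-11)·0.25
 = 0.2 + (-0.36) + (-0.5) + (-2.16) + (-2.75)
 = -5.57

-5.57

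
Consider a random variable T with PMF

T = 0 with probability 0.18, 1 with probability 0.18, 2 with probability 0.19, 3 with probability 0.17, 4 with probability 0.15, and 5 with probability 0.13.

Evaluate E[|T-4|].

E[|T-4|] = Σ |t-4|·P(T=t)
 = 4·0.18 + 3·0.18 + 2·0.19 + 1·0.17 + 0·0.15 + 1·0.13
 = 0.72 + 0.54 + 0.38 + 0.17 + 0 + 0.13
 = 1.94

1.94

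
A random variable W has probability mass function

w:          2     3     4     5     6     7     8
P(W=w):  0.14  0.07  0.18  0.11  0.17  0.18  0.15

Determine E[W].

5.24

E[W] = Σ w·P(W=w)
 = 2·0.14 + 3·0.07 + 4·0.18 + 5·0.11 + 6·0.17 + 7·0.18 + 8·0.15
 = 0.28 + 0.21 + 0.72 + 0.55 + 1.02 + 1.26 + 1.2
 = 5.24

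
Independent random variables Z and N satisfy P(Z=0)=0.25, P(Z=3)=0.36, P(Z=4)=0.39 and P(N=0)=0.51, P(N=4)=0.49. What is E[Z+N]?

4.6

E[Z+N] = Σ_z Σ_n (z+n) · P(Z=z)P(N=n)
 = 0·0.1275 + 4·0.1225 + 3·0.1836 + 7·0.1764 + 4·0.1989 + 8·0.1911
 = 0 + 0.49 + 0.5508 + 1.2348 + 0.7956 + 1.5288
 = 4.6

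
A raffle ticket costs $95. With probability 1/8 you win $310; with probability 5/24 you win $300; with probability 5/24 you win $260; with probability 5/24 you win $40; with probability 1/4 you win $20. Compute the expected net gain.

73.75

E[payout] = 310·1/8 + 300·5/24 + 260·5/24 + 40·5/24 + 20·1/4
 = 155/4 + 125/2 + 325/6 + 25/3 + 5
 = 675/4
Net = 675/4 - 95 = 295/4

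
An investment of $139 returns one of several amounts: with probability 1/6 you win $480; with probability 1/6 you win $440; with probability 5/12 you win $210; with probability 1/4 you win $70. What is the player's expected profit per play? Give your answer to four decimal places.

E[payout] = 480·1/6 + 440·1/6 + 210·5/12 + 70·1/4
 = 80 + 220/3 + 175/2 + 35/2
 = 775/3
Net = 775/3 - 139 = 358/3

119.3333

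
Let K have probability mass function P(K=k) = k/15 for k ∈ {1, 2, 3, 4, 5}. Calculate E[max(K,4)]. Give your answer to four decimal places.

E[max(K,4)] = Σ max(k,4)·P(K=k)
 = 4·1/15 + 4·2/15 + 4·1/5 + 4·4/15 + 5·1/3
 = 4/15 + 8/15 + 4/5 + 16/15 + 5/3
 = 13/3

4.3333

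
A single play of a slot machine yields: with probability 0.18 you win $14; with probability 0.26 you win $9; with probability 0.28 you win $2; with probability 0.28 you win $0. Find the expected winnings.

E[payout] = 14·0.18 + 9·0.26 + 2·0.28 + 0·0.28
 = 2.52 + 2.34 + 0.56 + 0
 = 5.42

5.42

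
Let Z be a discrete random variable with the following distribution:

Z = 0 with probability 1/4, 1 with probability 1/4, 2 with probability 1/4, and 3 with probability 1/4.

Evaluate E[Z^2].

E[Z^2] = Σ z^2·P(Z=z)
 = 0·1/4 + 1·1/4 + 4·1/4 + 9·1/4
 = 0 + 1/4 + 1 + 9/4
 = 7/2

3.5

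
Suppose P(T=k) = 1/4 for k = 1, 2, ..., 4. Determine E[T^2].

7.5

E[T^2] = Σ t^2·P(T=t)
 = 1·1/4 + 4·1/4 + 9·1/4 + 16·1/4
 = 1/4 + 1 + 9/4 + 4
 = 15/2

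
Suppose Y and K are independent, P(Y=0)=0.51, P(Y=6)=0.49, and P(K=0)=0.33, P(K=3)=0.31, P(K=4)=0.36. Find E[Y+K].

E[Y+K] = Σ_y Σ_k (y+k) · P(Y=y)P(K=k)
 = 0·0.1683 + 3·0.1581 + 4·0.1836 + 6·0.1617 + 9·0.1519 + 10·0.1764
 = 0 + 0.4743 + 0.7344 + 0.9702 + 1.3671 + 1.764
 = 5.31

5.31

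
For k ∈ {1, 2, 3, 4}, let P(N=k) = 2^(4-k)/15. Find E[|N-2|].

0.8

E[|N-2|] = Σ |n-2|·P(N=n)
 = 1·8/15 + 0·4/15 + 1·2/15 + 2·1/15
 = 8/15 + 0 + 2/15 + 2/15
 = 4/5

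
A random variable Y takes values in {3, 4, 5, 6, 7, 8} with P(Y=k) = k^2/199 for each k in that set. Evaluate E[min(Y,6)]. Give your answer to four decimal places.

E[min(Y,6)] = Σ min(y,6)·P(Y=y)
 = 3·9/199 + 4·16/199 + 5·25/199 + 6·36/199 + 6·49/199 + 6·64/199
 = 27/199 + 64/199 + 125/199 + 216/199 + 294/199 + 384/199
 = 1110/199

5.5779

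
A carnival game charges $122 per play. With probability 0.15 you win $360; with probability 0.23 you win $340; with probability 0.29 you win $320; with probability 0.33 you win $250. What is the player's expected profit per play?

185.5

E[payout] = 360·0.15 + 340·0.23 + 320·0.29 + 250·0.33
 = 54 + 78.2 + 92.8 + 82.5
 = 307.5
Net = 307.5 - 122 = 185.5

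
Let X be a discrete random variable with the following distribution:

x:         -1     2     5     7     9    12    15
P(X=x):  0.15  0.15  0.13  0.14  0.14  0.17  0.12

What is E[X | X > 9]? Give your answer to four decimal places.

P(X > 9) = 0.17 + 0.12 = 0.29.
E[X | X > 9] = [12·0.17 + 15·0.12] / 0.29
 = 3.84 / 0.29
 = 384/29

13.2414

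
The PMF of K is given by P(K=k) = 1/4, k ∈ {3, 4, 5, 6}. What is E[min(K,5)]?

E[min(K,5)] = Σ min(k,5)·P(K=k)
 = 3·1/4 + 4·1/4 + 5·1/4 + 5·1/4
 = 3/4 + 1 + 5/4 + 5/4
 = 17/4

4.25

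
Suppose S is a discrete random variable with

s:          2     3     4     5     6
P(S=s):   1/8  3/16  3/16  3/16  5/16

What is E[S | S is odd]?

P(S is odd) = 3/16 + 3/16 = 3/8.
E[S | S is odd] = [3·3/16 + 5·3/16] / (3/8)
 = 3/2 / (3/8)
 = 4

4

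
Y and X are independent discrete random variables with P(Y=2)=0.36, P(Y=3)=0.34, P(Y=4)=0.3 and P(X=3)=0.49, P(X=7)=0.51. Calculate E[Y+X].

E[Y+X] = Σ_y Σ_x (y+x) · P(Y=y)P(X=x)
 = 5·0.1764 + 9·0.1836 + 6·0.1666 + 10·0.1734 + 7·0.147 + 11·0.153
 = 0.882 + 1.6524 + 0.9996 + 1.734 + 1.029 + 1.683
 = 7.98

7.98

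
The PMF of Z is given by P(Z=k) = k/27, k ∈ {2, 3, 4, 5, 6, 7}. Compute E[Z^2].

29

E[Z^2] = Σ z^2·P(Z=z)
 = 4·2/27 + 9·1/9 + 16·4/27 + 25·5/27 + 36·2/9 + 49·7/27
 = 8/27 + 1 + 64/27 + 125/27 + 8 + 343/27
 = 29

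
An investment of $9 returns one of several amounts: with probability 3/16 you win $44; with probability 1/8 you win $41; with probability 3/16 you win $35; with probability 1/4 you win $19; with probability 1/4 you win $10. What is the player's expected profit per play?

E[payout] = 44·3/16 + 41·1/8 + 35·3/16 + 19·1/4 + 10·1/4
 = 33/4 + 41/8 + 105/16 + 19/4 + 5/2
 = 435/16
Net = 435/16 - 9 = 291/16

18.1875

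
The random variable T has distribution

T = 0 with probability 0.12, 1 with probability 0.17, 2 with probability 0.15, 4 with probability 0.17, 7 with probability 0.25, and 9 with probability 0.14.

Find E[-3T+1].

E[-3T+1] = Σ (-3t+1)·P(T=t)
 = 1·0.12 + (-2)·0.17 + (-5)·0.15 + (-11)·0.17 + (-20)·0.25 + (-26)·0.14
 = 0.12 + (-0.34) + (-0.75) + (-1.87) + (-5) + (-3.64)
 = -11.48

-11.48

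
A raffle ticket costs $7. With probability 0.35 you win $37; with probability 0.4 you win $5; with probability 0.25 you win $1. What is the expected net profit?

8.2

E[payout] = 37·0.35 + 5·0.4 + 1·0.25
 = 12.95 + 2 + 0.25
 = 15.2
Net = 15.2 - 7 = 8.2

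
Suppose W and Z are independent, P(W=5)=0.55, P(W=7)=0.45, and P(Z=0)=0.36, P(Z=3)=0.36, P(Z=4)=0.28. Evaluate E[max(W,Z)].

5.9

E[max(W,Z)] = Σ_w Σ_z max(w,z) · P(W=w)P(Z=z)
 = 5·0.198 + 5·0.198 + 5·0.154 + 7·0.162 + 7·0.162 + 7·0.126
 = 0.99 + 0.99 + 0.77 + 1.134 + 1.134 + 0.882
 = 5.9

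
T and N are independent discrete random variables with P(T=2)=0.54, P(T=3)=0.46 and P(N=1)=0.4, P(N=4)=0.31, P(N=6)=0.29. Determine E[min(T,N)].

1.876

E[min(T,N)] = Σ_t Σ_n min(t,n) · P(T=t)P(N=n)
 = 1·0.216 + 2·0.1674 + 2·0.1566 + 1·0.184 + 3·0.1426 + 3·0.1334
 = 0.216 + 0.3348 + 0.3132 + 0.184 + 0.4278 + 0.4002
 = 1.876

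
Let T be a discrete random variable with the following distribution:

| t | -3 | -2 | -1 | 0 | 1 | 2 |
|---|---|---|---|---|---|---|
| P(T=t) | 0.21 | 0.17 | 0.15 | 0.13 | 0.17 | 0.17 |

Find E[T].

-0.61

E[T] = Σ t·P(T=t)
 = (-3)·0.21 + (-2)·0.17 + (-1)·0.15 + 0·0.13 + 1·0.17 + 2·0.17
 = (-0.63) + (-0.34) + (-0.15) + 0 + 0.17 + 0.34
 = -0.61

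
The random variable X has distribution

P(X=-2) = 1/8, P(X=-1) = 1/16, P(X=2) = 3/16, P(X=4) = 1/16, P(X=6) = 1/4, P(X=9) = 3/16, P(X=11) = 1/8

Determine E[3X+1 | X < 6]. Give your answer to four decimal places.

3.1429

P(X < 6) = 1/8 + 1/16 + 3/16 + 1/16 = 7/16.
E[3X+1 | X < 6] = [(-5)·1/8 + (-2)·1/16 + 7·3/16 + 13·1/16] / (7/16)
 = 11/8 / (7/16)
 = 22/7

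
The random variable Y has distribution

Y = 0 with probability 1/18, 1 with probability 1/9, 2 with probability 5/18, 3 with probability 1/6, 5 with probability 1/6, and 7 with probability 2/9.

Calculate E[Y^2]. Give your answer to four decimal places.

E[Y^2] = Σ y^2·P(Y=y)
 = 0·1/18 + 1·1/9 + 4·5/18 + 9·1/6 + 25·1/6 + 49·2/9
 = 0 + 1/9 + 10/9 + 3/2 + 25/6 + 98/9
 = 160/9

17.7778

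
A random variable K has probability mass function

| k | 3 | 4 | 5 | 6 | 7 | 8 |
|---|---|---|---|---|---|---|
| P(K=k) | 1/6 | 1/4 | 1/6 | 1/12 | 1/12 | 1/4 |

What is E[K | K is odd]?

P(K is odd) = 1/6 + 1/6 + 1/12 = 5/12.
E[K | K is odd] = [3·1/6 + 5·1/6 + 7·1/12] / (5/12)
 = 23/12 / (5/12)
 = 23/5

4.6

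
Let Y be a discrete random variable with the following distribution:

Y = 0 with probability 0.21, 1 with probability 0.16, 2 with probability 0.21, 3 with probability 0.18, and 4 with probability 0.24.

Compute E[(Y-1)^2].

E[(Y-1)^2] = Σ (y-1)^2·P(Y=y)
 = 1·0.21 + 0·0.16 + 1·0.21 + 4·0.18 + 9·0.24
 = 0.21 + 0 + 0.21 + 0.72 + 2.16
 = 3.3

3.3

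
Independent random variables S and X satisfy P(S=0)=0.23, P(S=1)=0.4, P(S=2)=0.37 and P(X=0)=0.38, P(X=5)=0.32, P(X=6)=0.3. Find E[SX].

3.876

E[SX] = Σ_s Σ_x sx · P(S=s)P(X=x)
 = 0·0.0874 + 0·0.0736 + 0·0.069 + 0·0.152 + 5·0.128 + 6·0.12 + 0·0.1406 + 10·0.1184 + 12·0.111
 = 0 + 0 + 0 + 0 + 0.64 + 0.72 + 0 + 1.184 + 1.332
 = 3.876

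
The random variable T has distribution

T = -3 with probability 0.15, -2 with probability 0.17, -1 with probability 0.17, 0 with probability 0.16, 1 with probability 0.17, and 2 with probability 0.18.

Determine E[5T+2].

-0.15

E[5T+2] = Σ (5t+2)·P(T=t)
 = (-13)·0.15 + (-8)·0.17 + (-3)·0.17 + 2·0.16 + 7·0.17 + 12·0.18
 = (-1.95) + (-1.36) + (-0.51) + 0.32 + 1.19 + 2.16
 = -0.15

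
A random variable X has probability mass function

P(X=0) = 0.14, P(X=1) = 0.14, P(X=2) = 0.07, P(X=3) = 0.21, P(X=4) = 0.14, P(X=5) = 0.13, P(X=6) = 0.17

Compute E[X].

3.14

E[X] = Σ x·P(X=x)
 = 0·0.14 + 1·0.14 + 2·0.07 + 3·0.21 + 4·0.14 + 5·0.13 + 6·0.17
 = 0 + 0.14 + 0.14 + 0.63 + 0.56 + 0.65 + 1.02
 = 3.14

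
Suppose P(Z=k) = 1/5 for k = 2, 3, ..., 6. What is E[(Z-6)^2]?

E[(Z-6)^2] = Σ (z-6)^2·P(Z=z)
 = 16·1/5 + 9·1/5 + 4·1/5 + 1·1/5 + 0·1/5
 = 16/5 + 9/5 + 4/5 + 1/5 + 0
 = 6

6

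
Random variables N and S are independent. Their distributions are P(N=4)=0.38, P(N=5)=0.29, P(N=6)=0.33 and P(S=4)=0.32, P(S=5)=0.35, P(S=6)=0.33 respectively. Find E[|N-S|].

E[|N-S|] = Σ_n Σ_s |n-s| · P(N=n)P(S=s)
 = 0·0.1216 + 1·0.133 + 2·0.1254 + 1·0.0928 + 0·0.1015 + 1·0.0957 + 2·0.1056 + 1·0.1155 + 0·0.1089
 = 0 + 0.133 + 0.2508 + 0.0928 + 0 + 0.0957 + 0.2112 + 0.1155 + 0
 = 0.899

0.899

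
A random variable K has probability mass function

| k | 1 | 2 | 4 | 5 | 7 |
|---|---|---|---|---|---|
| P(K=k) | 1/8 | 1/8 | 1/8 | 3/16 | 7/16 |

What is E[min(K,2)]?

E[min(K,2)] = Σ min(k,2)·P(K=k)
 = 1·1/8 + 2·1/8 + 2·1/8 + 2·3/16 + 2·7/16
 = 1/8 + 1/4 + 1/4 + 3/8 + 7/8
 = 15/8

1.875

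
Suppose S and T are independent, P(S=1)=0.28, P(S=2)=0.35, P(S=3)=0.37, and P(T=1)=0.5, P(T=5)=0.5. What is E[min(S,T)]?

1.545

E[min(S,T)] = Σ_s Σ_t min(s,t) · P(S=s)P(T=t)
 = 1·0.14 + 1·0.14 + 1·0.175 + 2·0.175 + 1·0.185 + 3·0.185
 = 0.14 + 0.14 + 0.175 + 0.35 + 0.185 + 0.555
 = 1.545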